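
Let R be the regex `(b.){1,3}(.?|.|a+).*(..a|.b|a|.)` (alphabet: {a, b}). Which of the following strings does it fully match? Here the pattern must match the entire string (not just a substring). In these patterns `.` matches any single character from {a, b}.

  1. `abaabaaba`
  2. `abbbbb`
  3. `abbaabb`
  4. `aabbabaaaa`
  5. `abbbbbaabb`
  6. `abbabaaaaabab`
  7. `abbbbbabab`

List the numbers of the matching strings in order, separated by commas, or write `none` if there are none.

none

1 → no match — must start with `b`
2 → no match — must start with `b`
3 → no match — must start with `b`
4 → no match — must start with `b`
5 → no match — must start with `b`
6 → no match — must start with `b`
7 → no match — must start with `b`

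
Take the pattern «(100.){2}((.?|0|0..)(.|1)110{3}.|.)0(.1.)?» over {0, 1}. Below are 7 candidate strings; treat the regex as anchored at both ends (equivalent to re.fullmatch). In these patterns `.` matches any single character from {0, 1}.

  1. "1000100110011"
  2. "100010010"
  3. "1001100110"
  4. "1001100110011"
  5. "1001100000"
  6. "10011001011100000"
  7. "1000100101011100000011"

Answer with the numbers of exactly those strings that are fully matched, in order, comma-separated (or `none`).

1, 3, 4, 5, 6, 7

1 → match
2 → no match
3 → match
4 → match
5 → match
6 → match
7 → match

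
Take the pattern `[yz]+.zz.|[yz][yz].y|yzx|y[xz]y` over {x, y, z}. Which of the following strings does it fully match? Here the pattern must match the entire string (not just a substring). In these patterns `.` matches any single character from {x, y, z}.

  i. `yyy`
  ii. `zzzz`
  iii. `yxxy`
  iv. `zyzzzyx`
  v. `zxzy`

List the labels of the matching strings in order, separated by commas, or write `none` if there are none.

none

i → no match
ii → no match
iii → no match
iv → no match
v → no match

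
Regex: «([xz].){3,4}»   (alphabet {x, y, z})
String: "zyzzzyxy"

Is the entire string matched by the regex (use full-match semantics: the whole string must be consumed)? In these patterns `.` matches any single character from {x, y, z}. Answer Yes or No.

Yes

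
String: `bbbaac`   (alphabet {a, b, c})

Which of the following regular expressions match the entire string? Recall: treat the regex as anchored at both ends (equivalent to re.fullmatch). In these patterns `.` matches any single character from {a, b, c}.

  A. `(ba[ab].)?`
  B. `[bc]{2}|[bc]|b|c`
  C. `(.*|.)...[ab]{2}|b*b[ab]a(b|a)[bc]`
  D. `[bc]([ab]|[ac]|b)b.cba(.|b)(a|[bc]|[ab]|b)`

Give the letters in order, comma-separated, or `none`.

C

A → no match
B → no match
C → match
D → no match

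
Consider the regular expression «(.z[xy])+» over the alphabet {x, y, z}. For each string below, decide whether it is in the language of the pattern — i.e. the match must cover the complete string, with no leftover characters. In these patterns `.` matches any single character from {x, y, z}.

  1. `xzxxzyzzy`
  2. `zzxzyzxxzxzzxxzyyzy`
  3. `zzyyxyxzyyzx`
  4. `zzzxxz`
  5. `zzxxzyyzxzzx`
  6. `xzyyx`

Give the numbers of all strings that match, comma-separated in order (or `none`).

1 → match
2 → no match
3 → no match
4 → no match
5 → match
6 → no match

1, 5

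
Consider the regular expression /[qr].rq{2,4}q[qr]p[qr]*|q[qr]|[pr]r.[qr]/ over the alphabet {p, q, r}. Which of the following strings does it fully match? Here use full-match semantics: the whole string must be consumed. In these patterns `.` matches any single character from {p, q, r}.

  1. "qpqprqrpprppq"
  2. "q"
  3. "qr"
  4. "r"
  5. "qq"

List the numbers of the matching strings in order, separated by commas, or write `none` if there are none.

1 → no match
2 → no match
3 → match
4 → no match
5 → match

3, 5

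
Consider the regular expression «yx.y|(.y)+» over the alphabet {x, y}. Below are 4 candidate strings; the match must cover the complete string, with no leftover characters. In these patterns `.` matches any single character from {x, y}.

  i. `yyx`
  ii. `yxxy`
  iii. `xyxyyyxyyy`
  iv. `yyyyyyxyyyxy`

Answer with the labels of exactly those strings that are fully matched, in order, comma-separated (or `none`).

i → no match — must end with `y`
ii → match
iii → match
iv → match

ii, iii, iv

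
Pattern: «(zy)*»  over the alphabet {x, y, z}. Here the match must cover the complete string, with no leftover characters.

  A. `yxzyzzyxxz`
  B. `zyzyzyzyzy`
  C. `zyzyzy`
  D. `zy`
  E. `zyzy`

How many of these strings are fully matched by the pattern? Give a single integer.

A. `yxzyzzyxxz` → no match
B. `zyzyzyzyzy` → match
C. `zyzyzy` → match
D. `zy` → match
E. `zyzy` → match
Total matched: 4

4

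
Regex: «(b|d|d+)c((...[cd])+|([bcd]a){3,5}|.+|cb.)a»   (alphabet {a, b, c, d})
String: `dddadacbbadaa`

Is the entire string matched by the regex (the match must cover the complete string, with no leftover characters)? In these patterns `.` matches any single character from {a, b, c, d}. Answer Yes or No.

No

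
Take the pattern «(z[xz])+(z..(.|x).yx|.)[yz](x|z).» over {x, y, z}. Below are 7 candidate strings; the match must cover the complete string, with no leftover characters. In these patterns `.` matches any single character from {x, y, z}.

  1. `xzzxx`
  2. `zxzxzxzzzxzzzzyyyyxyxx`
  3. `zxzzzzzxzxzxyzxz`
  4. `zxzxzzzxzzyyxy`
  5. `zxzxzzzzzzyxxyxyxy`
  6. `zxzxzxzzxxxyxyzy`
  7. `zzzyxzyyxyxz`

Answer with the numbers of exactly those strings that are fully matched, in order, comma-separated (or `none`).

1. `xzzxx` → no match — must start with `z`
2 → match
3 → match
4 → match
5 → match
6 → match
7. `zzzyxzyyxyxz` → match

2, 3, 4, 5, 6, 7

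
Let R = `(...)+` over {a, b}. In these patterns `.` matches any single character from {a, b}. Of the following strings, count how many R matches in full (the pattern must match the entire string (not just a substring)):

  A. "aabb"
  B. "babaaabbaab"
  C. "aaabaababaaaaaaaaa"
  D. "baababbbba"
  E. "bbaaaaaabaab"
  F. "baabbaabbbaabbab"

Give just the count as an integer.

2

A → no match
B → no match
C → match
D → no match
E → match
F → no match
Total matched: 2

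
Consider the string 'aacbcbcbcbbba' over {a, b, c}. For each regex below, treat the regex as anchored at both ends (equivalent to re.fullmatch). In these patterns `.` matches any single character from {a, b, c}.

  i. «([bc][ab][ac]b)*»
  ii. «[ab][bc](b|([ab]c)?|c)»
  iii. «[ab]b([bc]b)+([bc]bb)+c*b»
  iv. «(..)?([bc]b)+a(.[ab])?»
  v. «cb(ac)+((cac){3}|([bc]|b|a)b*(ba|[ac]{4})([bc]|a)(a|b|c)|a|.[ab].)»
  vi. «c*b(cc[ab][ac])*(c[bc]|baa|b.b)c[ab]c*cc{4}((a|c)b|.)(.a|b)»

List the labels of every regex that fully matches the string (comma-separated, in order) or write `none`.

iv

i → no match
ii → no match
iii → no match — must end with 'b'
iv → match
v → no match — must start with 'cbac'
vi → no match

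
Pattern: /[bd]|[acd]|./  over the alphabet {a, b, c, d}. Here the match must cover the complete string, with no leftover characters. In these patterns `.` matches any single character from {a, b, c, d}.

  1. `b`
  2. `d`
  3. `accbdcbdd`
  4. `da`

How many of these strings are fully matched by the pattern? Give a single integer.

1 → match
2 → match
3 → no match
4 → no match
Total matched: 2

2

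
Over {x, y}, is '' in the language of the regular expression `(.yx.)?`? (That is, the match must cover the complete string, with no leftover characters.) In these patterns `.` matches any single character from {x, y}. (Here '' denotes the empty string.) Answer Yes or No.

Yes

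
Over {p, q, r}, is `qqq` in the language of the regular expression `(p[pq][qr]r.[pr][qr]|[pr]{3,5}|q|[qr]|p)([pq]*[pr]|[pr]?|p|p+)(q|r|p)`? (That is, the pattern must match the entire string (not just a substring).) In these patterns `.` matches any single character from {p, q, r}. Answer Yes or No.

No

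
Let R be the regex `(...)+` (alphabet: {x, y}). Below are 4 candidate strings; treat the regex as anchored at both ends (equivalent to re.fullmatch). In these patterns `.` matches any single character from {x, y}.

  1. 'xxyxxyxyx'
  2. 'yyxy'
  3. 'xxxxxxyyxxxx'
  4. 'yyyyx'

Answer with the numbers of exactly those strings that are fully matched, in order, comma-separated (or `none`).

1 → match
2 → no match
3 → match
4 → no match

1, 3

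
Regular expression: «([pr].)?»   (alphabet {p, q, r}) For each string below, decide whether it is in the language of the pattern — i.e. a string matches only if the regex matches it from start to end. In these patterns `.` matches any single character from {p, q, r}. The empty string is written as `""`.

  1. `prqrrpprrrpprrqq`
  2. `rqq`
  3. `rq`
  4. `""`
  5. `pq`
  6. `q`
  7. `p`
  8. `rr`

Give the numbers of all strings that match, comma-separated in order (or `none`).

1 → no match
2 → no match
3 → match
4 → match
5 → match
6 → no match
7 → no match
8 → match

3, 4, 5, 8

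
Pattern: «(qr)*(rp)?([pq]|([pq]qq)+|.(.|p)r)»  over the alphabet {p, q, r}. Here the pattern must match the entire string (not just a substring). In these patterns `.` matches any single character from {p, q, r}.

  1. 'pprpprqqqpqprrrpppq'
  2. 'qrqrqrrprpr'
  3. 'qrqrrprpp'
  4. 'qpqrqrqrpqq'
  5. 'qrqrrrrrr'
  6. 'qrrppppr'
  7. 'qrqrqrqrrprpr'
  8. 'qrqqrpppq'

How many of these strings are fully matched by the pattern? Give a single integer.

1 → no match
2. 'qrqrqrrprpr' → match
3. 'qrqrrprpp' → no match
4. 'qpqrqrqrpqq' → no match
5. 'qrqrrrrrr' → no match
6. 'qrrppppr' → no match
7 → match
8. 'qrqqrpppq' → no match
Total matched: 2

2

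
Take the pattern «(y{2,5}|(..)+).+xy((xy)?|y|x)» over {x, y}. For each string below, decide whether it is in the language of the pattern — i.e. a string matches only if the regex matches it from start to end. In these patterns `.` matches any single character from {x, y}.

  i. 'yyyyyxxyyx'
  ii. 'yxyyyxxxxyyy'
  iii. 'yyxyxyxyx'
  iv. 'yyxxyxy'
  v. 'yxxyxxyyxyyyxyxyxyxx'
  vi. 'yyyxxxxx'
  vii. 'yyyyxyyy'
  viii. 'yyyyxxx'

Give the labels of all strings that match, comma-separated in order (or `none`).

iii, iv

i → no match
ii → no match
iii → match
iv → match
v → no match
vi → no match
vii → no match
viii → no match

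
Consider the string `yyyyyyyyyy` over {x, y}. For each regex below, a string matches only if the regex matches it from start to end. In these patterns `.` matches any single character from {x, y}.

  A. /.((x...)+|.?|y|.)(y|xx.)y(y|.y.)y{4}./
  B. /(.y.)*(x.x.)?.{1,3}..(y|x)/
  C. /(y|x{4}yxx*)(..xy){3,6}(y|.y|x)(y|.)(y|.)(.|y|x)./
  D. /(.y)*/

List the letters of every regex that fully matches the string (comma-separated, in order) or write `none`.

A, B, D

A → match
B → match
C → no match
D → match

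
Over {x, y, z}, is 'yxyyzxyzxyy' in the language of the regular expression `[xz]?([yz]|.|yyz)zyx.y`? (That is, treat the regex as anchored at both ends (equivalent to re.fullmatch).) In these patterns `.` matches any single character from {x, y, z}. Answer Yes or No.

No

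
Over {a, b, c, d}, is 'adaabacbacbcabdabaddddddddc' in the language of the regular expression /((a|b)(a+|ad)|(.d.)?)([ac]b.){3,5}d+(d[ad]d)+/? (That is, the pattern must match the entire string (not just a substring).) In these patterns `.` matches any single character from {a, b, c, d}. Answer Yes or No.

Every match must end with 'd', but 'adaabacbacbcabdabaddddddddc' does not.

No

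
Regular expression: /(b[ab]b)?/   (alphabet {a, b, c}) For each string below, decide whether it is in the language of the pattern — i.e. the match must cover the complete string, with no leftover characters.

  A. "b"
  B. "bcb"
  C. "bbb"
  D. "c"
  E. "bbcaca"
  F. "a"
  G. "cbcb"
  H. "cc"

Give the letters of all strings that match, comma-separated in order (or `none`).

A → no match
B → no match
C → match
D → no match
E → no match
F → no match
G → no match
H → no match

C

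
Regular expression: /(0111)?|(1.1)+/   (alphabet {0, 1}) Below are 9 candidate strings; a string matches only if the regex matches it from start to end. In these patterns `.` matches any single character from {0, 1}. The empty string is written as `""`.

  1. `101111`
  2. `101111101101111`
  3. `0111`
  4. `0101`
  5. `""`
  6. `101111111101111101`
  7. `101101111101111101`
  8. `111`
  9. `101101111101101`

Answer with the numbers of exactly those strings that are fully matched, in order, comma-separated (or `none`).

1, 2, 3, 5, 6, 7, 8, 9

1 → match
2 → match
3 → match
4 → no match
5 → match
6 → match
7 → match
8 → match
9 → match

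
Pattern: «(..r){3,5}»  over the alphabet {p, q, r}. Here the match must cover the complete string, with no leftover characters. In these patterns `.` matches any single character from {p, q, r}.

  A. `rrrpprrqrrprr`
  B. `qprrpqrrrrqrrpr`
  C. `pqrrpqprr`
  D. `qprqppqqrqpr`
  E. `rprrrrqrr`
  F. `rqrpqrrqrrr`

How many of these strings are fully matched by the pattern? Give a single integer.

1

A → no match
B → no match
C → no match
D → no match
E → match
F → no match
Total matched: 1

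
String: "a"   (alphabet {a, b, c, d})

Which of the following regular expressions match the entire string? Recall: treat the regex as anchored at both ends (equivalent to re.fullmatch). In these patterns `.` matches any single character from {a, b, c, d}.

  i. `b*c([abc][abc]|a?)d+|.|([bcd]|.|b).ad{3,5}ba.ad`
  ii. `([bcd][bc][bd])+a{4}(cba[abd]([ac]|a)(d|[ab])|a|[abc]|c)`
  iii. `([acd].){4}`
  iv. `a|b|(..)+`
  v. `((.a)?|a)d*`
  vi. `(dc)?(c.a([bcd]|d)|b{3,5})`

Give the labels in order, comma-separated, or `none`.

i → match
ii → no match
iii → no match
iv → match
v → match
vi → no match

i, iv, v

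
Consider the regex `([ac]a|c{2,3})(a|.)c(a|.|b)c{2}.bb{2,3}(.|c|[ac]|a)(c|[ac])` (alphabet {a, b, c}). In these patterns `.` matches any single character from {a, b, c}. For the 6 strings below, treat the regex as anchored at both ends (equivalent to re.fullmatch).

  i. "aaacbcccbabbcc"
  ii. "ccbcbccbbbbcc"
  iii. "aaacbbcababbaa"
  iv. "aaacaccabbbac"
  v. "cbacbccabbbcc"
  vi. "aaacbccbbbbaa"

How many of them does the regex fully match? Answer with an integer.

3

i → no match
ii → match
iii → no match
iv → match
v → no match
vi → match
Total matched: 3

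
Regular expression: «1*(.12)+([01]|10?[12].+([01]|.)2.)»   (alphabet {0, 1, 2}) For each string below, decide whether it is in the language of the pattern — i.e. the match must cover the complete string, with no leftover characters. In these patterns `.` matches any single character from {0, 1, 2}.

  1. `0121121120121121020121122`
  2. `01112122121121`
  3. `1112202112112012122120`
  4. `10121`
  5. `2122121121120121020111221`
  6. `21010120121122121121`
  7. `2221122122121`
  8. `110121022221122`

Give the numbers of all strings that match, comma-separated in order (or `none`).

1, 4, 5, 8

1 → match
2 → no match
3 → no match
4 → match
5 → match
6 → no match
7 → no match
8 → match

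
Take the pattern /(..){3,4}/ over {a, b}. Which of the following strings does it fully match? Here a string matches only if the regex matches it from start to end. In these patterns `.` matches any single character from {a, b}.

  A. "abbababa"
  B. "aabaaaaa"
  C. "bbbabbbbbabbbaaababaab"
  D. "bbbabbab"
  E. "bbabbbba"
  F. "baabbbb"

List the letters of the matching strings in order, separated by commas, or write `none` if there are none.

A, B, D, E

A → match
B → match
C → no match
D → match
E → match
F → no match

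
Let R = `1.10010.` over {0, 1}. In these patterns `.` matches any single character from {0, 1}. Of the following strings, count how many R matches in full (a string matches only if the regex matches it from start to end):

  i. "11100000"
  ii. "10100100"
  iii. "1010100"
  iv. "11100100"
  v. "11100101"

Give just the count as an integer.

3

i. "11100000" → no match
ii. "10100100" → match
iii. "1010100" → no match
iv. "11100100" → match
v. "11100101" → match
Total matched: 3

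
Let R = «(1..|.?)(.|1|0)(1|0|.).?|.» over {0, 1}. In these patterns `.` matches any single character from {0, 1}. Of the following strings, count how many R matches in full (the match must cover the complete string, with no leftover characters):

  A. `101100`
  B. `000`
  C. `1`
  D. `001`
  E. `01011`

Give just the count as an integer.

4

A → match
B → match
C → match
D → match
E → no match
Total matched: 4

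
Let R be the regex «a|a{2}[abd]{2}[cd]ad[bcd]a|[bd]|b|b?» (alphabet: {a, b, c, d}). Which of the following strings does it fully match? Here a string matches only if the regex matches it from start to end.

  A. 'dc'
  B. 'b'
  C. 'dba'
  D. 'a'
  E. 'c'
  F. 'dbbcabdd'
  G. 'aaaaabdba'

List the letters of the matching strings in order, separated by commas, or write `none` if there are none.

B, D

A → no match
B → match
C → no match
D → match
E → no match
F → no match
G → no match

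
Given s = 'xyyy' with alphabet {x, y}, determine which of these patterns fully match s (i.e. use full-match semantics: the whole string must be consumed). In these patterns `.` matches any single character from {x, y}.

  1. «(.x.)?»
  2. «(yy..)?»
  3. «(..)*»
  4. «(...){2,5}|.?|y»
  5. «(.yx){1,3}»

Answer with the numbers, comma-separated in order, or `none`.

1 → no match
2 → no match
3 → match
4 → no match
5 → no match — must end with 'yx'

3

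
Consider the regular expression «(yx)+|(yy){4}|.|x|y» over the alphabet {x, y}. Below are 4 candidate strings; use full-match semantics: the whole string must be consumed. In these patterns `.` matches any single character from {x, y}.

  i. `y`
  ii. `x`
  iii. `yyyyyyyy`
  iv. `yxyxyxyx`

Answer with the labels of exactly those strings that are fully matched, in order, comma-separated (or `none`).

i → match
ii → match
iii → match
iv → match

i, ii, iii, iv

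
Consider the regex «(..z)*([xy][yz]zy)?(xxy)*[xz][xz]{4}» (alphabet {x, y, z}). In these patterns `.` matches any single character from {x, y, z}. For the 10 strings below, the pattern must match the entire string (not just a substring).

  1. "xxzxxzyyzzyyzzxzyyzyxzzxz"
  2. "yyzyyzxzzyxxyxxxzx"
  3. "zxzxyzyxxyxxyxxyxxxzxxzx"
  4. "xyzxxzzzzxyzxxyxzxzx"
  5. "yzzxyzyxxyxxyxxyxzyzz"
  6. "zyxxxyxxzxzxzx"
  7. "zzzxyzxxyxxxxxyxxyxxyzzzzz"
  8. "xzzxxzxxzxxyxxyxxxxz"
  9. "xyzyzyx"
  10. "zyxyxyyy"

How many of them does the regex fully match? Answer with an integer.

1 → no match
2 → match
3 → no match
4 → match
5 → no match
6 → no match
7 → no match
8 → match
9 → no match
10 → no match
Total matched: 3

3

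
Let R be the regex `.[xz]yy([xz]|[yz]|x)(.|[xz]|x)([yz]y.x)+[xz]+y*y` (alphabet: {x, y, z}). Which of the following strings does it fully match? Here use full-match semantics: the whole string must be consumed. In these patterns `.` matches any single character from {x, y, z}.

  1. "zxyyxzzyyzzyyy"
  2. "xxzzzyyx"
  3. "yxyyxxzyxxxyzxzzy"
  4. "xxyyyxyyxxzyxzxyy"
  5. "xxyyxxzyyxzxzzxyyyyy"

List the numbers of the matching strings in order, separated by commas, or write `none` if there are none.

5

1 → no match
2 → no match — must end with "y"
3 → no match
4 → no match
5 → match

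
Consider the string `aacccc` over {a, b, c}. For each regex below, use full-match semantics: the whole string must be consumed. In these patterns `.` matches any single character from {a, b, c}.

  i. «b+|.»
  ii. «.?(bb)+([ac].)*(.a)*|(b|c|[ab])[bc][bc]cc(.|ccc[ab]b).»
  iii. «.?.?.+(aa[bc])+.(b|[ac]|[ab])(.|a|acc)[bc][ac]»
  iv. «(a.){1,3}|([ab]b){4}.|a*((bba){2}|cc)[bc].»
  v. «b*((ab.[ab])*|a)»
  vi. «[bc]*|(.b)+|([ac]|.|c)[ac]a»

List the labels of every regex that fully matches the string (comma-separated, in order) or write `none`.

iv

i → no match
ii → no match
iii → no match
iv → match
v → no match
vi → no match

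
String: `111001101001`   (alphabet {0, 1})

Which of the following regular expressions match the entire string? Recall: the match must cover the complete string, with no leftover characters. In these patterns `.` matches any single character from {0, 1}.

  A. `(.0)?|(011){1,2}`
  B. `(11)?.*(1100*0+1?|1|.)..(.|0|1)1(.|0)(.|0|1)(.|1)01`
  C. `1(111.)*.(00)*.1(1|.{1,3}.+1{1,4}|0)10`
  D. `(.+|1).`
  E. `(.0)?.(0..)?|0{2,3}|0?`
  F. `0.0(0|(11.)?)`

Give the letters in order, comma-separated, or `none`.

B, D

A → no match
B → match
C → no match — must end with `10`
D → match
E → no match
F → no match — must start with `0`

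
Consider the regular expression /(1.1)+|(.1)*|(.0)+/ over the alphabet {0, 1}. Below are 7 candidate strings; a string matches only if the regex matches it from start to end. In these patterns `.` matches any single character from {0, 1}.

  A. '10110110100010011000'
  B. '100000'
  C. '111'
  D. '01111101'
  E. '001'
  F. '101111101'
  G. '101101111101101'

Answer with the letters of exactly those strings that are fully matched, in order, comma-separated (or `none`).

B, C, D, F, G

A → no match
B. '100000' → match
C. '111' → match
D. '01111101' → match
E. '001' → no match
F. '101111101' → match
G → match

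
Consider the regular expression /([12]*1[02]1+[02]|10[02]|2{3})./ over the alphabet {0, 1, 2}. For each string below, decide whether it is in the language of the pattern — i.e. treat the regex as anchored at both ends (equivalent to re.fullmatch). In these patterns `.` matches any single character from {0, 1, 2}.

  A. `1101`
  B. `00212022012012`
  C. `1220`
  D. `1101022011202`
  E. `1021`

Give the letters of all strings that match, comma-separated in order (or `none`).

A → no match
B → no match
C → no match
D → no match
E → match

E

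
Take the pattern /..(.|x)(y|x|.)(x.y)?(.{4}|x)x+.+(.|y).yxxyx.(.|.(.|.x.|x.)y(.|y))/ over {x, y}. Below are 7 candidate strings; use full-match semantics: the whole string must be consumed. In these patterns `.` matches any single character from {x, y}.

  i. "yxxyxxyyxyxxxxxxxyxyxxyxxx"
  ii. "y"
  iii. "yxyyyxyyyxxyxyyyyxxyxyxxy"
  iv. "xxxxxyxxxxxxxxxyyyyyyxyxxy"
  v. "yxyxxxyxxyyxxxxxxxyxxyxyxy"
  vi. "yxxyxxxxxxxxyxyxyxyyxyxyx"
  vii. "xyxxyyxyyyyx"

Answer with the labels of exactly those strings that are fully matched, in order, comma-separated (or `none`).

i

i → match
ii. "y" → no match
iii → no match
iv → no match
v → no match
vi → no match
vii. "xyxxyyxyyyyx" → no match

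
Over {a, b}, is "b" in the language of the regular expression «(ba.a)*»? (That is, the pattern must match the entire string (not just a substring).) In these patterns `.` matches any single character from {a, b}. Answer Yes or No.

No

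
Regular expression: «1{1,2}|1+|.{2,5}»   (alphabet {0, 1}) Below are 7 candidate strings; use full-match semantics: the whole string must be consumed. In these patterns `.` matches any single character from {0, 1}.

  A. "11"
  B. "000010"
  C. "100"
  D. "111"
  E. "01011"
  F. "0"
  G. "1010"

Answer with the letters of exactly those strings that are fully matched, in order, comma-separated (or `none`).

A, C, D, E, G

A → match
B → no match
C → match
D → match
E → match
F → no match
G → match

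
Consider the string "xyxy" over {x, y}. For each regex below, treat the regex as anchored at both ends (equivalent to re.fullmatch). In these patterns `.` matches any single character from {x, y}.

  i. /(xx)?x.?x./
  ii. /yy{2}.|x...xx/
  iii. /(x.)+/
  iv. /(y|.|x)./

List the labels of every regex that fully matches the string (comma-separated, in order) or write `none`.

i, iii

i → match
ii → no match
iii → match
iv → no match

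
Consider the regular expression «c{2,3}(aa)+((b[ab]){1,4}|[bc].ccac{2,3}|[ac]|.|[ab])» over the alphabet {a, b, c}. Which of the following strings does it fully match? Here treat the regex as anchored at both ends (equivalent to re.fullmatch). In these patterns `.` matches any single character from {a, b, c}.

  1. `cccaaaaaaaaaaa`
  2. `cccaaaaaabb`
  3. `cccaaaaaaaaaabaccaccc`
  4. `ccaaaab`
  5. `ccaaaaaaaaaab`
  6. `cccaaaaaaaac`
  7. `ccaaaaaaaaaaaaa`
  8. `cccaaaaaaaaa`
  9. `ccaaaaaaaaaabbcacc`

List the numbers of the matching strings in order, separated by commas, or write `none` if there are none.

1 → match
2 → match
3 → match
4 → match
5 → match
6 → match
7 → match
8 → match
9 → no match

1, 2, 3, 4, 5, 6, 7, 8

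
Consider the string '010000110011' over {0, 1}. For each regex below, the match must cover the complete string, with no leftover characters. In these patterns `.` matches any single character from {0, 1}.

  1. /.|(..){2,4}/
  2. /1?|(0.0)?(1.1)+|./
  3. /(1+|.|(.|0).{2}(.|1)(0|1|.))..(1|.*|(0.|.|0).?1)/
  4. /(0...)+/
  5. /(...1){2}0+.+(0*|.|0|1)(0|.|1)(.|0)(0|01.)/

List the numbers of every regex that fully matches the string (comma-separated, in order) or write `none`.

3, 4

1 → no match
2 → no match
3 → match
4 → match
5 → no match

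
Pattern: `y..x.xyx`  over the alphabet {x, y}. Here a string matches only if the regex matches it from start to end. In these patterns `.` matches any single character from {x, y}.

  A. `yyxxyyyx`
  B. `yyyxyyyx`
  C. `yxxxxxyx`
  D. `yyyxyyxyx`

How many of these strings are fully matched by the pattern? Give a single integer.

A → no match — must end with `xyx`
B → no match — must end with `xyx`
C → match
D → no match
Total matched: 1

1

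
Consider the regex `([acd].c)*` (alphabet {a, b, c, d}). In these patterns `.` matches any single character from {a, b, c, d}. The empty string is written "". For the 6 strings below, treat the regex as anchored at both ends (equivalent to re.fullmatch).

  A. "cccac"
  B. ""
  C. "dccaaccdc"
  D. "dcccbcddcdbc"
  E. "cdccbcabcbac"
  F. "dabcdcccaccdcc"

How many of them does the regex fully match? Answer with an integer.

A → no match
B → match
C → match
D → match
E → no match
F → no match
Total matched: 3

3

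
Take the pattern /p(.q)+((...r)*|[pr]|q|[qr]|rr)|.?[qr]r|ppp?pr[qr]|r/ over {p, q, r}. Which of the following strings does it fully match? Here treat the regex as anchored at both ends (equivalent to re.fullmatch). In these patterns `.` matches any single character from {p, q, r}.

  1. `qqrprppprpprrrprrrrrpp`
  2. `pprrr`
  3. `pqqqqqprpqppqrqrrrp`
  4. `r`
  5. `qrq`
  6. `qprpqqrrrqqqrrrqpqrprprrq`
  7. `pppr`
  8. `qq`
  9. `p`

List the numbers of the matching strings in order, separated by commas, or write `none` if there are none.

4

1 → no match
2 → no match
3 → no match
4 → match
5 → no match
6 → no match
7 → no match
8 → no match
9 → no match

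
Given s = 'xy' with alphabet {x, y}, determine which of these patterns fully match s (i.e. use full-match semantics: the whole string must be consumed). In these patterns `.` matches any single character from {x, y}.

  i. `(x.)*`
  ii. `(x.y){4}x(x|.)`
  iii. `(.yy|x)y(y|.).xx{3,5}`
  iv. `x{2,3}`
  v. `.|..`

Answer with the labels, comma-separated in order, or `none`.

i, v

i → match
ii → no match
iii → no match — must end with 'x'
iv → no match — must end with 'x'
v → match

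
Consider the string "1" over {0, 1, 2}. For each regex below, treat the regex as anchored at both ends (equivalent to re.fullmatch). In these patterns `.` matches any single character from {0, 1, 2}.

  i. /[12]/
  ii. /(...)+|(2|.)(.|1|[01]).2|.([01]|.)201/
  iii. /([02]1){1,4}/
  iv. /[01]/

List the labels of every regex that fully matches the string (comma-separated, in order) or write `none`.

i → match
ii → no match
iii → no match
iv → match

i, iv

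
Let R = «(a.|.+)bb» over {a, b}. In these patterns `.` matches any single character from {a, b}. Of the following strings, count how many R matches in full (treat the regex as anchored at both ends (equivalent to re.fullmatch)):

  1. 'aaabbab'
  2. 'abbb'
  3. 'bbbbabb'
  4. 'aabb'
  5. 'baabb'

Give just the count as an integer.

1 → no match — must end with 'bb'
2 → match
3 → match
4 → match
5 → match
Total matched: 4

4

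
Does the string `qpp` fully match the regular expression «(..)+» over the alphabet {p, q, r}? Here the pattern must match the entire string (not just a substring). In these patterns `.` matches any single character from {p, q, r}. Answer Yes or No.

No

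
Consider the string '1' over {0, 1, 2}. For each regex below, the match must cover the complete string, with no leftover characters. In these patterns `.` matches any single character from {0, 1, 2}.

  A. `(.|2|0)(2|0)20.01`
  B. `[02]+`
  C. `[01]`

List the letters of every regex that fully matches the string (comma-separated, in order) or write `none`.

C

A → no match — must end with '01'
B → no match
C → match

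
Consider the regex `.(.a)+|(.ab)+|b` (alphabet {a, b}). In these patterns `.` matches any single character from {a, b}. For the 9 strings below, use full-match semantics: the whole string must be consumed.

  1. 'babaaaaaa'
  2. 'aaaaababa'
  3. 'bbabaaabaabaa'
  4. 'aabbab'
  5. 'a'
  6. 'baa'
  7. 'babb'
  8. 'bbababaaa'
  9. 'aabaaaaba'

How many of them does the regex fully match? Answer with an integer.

4

1 → no match
2 → match
3 → no match
4 → match
5 → no match
6 → match
7 → no match
8 → match
9 → no match
Total matched: 4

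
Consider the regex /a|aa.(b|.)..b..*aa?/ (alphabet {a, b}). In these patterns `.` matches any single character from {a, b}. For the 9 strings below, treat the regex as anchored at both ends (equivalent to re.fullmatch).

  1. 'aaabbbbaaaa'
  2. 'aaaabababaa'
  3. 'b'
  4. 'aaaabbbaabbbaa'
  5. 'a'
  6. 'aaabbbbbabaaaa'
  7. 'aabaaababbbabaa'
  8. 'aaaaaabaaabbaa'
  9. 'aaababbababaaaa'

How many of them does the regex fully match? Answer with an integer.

1 → match
2 → match
3 → no match
4 → match
5 → match
6 → match
7 → match
8 → match
9 → match
Total matched: 8

8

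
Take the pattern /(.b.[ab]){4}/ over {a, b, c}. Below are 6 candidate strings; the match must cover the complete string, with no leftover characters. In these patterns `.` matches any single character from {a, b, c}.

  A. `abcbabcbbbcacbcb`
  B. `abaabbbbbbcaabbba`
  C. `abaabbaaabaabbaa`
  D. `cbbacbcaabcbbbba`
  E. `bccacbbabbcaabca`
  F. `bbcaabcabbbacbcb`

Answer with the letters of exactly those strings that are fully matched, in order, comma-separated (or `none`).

A, C, D, F

A → match
B → no match
C → match
D → match
E → no match
F → match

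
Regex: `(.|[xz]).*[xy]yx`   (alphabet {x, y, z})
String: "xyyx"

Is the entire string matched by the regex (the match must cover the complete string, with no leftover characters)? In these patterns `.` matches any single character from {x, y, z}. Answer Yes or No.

Yes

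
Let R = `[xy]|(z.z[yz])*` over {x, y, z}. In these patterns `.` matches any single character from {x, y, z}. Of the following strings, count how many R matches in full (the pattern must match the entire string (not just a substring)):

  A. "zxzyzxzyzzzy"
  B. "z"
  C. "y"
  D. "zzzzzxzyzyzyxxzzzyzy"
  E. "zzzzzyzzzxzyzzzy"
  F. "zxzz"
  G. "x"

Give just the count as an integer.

A. "zxzyzxzyzzzy" → match
B. "z" → no match
C. "y" → match
D → no match
E → match
F. "zxzz" → match
G. "x" → match
Total matched: 5

5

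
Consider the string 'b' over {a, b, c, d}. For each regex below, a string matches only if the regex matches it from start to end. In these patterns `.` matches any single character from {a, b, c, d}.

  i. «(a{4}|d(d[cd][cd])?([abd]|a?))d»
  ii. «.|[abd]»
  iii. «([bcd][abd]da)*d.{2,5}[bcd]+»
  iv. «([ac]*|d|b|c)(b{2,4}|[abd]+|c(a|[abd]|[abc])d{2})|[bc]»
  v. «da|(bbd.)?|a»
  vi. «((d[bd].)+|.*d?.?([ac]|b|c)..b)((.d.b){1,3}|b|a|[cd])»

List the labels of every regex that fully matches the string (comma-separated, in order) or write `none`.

i → no match — must end with 'd'
ii → match
iii → no match
iv → match
v → no match
vi → no match

ii, iv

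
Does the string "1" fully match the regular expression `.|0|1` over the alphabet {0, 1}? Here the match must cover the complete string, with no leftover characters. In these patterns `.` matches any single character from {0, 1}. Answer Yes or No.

Yes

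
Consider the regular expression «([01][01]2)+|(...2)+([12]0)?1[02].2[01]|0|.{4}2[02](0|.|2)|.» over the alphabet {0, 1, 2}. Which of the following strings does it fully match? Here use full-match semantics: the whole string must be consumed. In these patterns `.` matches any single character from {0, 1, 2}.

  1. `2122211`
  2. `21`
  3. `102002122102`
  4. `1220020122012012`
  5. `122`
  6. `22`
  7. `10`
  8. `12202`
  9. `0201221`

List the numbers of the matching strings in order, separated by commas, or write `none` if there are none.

9

1 → no match
2 → no match
3 → no match
4 → no match
5 → no match
6 → no match
7 → no match
8 → no match
9 → match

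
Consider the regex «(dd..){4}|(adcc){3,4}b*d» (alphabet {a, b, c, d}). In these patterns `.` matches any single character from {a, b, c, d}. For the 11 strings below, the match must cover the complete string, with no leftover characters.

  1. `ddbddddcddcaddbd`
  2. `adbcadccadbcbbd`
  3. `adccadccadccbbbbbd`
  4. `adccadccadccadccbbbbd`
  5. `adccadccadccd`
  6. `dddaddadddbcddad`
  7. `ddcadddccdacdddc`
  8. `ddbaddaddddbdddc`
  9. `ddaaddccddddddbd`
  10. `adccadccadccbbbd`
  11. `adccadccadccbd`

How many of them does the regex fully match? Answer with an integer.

1 → match
2 → no match
3 → match
4 → match
5 → match
6 → match
7 → no match
8 → match
9 → match
10 → match
11 → match
Total matched: 9

9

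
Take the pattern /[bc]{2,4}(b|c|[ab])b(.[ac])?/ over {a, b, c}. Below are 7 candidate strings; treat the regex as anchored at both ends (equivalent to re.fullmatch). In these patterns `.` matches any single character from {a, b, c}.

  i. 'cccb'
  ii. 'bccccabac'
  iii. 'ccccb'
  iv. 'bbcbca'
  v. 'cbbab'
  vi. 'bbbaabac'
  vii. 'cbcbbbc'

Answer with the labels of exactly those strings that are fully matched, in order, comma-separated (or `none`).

i, iii, iv, v, vii

i → match
ii → no match
iii → match
iv → match
v → match
vi → no match
vii → match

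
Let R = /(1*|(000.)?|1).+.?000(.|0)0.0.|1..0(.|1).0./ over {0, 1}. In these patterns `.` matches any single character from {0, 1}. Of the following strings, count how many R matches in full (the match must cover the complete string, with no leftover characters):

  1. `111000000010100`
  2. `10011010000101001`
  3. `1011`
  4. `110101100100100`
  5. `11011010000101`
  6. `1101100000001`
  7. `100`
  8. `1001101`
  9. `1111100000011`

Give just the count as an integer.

2

1 → match
2 → no match
3 → no match
4 → no match
5 → no match
6 → match
7 → no match
8 → no match
9 → no match
Total matched: 2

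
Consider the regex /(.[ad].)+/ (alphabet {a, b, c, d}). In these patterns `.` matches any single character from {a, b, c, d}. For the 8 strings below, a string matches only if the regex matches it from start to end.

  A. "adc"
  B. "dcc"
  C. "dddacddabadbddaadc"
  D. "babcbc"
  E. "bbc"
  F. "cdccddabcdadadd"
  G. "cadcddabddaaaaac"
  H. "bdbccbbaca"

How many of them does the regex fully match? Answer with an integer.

A → match
B → no match
C → no match
D → no match
E → no match
F → no match
G → no match
H → no match
Total matched: 1

1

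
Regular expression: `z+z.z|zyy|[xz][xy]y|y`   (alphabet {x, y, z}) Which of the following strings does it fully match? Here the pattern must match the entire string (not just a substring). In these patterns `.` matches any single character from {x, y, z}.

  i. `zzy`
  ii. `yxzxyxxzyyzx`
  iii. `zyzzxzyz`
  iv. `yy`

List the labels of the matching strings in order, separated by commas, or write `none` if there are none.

i → no match
ii → no match
iii → no match
iv → no match

none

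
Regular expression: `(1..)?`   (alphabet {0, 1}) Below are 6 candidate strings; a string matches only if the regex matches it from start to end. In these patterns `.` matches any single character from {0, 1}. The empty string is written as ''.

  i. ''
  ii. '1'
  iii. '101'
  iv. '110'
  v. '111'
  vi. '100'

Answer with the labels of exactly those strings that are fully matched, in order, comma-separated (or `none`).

i, iii, iv, v, vi

i → match
ii → no match
iii → match
iv → match
v → match
vi → match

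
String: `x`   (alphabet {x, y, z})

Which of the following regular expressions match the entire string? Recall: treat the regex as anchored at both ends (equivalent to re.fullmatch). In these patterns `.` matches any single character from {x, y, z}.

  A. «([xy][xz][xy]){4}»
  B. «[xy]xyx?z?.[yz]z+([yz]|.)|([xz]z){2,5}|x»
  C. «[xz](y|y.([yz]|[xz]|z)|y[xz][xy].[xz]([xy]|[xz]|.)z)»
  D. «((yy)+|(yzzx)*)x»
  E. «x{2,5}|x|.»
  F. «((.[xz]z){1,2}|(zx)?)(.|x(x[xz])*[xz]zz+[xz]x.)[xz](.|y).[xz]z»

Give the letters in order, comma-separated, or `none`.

B, D, E

A → no match
B → match
C → no match
D → match
E → match
F → no match — must end with `z`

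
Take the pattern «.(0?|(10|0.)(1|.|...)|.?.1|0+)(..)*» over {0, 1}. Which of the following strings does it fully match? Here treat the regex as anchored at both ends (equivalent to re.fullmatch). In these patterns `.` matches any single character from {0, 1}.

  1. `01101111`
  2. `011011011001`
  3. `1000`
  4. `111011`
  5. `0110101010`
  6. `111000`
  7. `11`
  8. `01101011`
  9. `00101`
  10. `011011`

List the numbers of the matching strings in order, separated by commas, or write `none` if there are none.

3, 9

1 → no match
2 → no match
3 → match
4 → no match
5 → no match
6 → no match
7 → no match
8 → no match
9 → match
10 → no match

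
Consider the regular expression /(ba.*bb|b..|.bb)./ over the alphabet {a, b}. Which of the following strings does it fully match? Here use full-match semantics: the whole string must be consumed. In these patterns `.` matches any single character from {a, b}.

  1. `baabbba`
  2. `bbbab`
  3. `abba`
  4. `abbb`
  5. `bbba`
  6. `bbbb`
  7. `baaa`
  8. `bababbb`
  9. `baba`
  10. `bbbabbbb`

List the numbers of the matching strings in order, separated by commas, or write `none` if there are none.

1 → match
2 → no match
3 → match
4 → match
5 → match
6 → match
7 → match
8 → match
9 → match
10 → no match

1, 3, 4, 5, 6, 7, 8, 9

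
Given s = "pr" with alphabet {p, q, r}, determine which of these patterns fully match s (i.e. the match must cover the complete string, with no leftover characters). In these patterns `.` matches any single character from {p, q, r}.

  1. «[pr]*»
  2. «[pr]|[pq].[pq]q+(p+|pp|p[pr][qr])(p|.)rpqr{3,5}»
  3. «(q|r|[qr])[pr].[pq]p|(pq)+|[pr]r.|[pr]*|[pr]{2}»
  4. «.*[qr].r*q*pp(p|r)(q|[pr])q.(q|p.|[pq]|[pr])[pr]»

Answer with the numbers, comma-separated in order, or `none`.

1 → match
2 → no match
3 → match
4 → no match

1, 3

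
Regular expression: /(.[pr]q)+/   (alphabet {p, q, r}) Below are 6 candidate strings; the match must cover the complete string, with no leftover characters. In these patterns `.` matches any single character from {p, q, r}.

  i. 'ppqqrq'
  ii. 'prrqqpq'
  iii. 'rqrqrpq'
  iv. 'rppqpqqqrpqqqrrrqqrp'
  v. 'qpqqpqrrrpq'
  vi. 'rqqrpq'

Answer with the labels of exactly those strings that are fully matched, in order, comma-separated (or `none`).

i. 'ppqqrq' → match
ii. 'prrqqpq' → no match
iii. 'rqrqrpq' → no match
iv → no match — must end with 'q'
v. 'qpqqpqrrrpq' → no match
vi. 'rqqrpq' → no match

i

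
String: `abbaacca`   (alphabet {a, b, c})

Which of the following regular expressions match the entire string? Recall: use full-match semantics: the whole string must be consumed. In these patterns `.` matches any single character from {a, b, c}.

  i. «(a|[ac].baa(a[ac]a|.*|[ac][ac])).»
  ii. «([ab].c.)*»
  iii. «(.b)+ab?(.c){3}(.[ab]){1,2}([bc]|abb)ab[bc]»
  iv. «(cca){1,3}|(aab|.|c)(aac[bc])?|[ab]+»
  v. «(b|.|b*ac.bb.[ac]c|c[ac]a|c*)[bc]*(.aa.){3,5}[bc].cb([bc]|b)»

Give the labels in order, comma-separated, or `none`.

i

i → match
ii → no match
iii → no match
iv → no match
v → no match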